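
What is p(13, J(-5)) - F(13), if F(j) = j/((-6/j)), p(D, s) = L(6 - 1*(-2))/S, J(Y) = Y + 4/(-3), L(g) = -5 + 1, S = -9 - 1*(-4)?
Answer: 869/30 ≈ 28.967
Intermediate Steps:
S = -5 (S = -9 + 4 = -5)
L(g) = -4
J(Y) = -4/3 + Y (J(Y) = Y + 4*(-⅓) = Y - 4/3 = -4/3 + Y)
p(D, s) = ⅘ (p(D, s) = -4/(-5) = -4*(-⅕) = ⅘)
F(j) = -j²/6 (F(j) = j*(-j/6) = -j²/6)
p(13, J(-5)) - F(13) = ⅘ - (-1)*13²/6 = ⅘ - (-1)*169/6 = ⅘ - 1*(-169/6) = ⅘ + 169/6 = 869/30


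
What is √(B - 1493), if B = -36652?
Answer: I*√38145 ≈ 195.31*I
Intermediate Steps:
√(B - 1493) = √(-36652 - 1493) = √(-38145) = I*√38145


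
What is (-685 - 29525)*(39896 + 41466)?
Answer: -2457946020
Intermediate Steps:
(-685 - 29525)*(39896 + 41466) = -30210*81362 = -2457946020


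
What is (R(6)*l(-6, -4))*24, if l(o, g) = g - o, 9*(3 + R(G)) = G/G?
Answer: -416/3 ≈ -138.67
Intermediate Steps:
R(G) = -26/9 (R(G) = -3 + (G/G)/9 = -3 + (⅑)*1 = -3 + ⅑ = -26/9)
(R(6)*l(-6, -4))*24 = -26*(-4 - 1*(-6))/9*24 = -26*(-4 + 6)/9*24 = -26/9*2*24 = -52/9*24 = -416/3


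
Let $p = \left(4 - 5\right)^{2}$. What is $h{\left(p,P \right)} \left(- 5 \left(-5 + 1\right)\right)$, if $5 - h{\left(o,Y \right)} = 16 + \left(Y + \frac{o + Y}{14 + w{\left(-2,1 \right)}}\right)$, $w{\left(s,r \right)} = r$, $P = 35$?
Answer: $-968$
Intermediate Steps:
$p = 1$ ($p = \left(-1\right)^{2} = 1$)
$h{\left(o,Y \right)} = -11 - \frac{16 Y}{15} - \frac{o}{15}$ ($h{\left(o,Y \right)} = 5 - \left(16 + \left(Y + \frac{o + Y}{14 + 1}\right)\right) = 5 - \left(16 + \left(Y + \frac{Y + o}{15}\right)\right) = 5 - \left(16 + \left(Y + \left(Y + o\right) \frac{1}{15}\right)\right) = 5 - \left(16 + \left(Y + \left(\frac{Y}{15} + \frac{o}{15}\right)\right)\right) = 5 - \left(16 + \left(\frac{o}{15} + \frac{16 Y}{15}\right)\right) = 5 - \left(16 + \frac{o}{15} + \frac{16 Y}{15}\right) = -11 - \frac{16 Y}{15} - \frac{o}{15}$)
$h{\left(p,P \right)} \left(- 5 \left(-5 + 1\right)\right) = \left(-11 - \frac{112}{3} - \frac{1}{15}\right) \left(- 5 \left(-5 + 1\right)\right) = \left(-11 - \frac{112}{3} - \frac{1}{15}\right) \left(\left(-5\right) \left(-4\right)\right) = \left(- \frac{242}{5}\right) 20 = -968$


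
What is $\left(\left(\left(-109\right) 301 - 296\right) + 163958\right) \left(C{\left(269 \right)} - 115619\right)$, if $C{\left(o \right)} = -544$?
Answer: $-15200277039$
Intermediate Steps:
$\left(\left(\left(-109\right) 301 - 296\right) + 163958\right) \left(C{\left(269 \right)} - 115619\right) = \left(\left(\left(-109\right) 301 - 296\right) + 163958\right) \left(-544 - 115619\right) = \left(\left(-32809 - 296\right) + 163958\right) \left(-544 + \left(-238710 + 123091\right)\right) = \left(-33105 + 163958\right) \left(-544 - 115619\right) = 130853 \left(-116163\right) = -15200277039$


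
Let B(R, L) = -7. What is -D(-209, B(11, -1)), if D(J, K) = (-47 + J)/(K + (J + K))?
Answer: -256/223 ≈ -1.1480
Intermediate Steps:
D(J, K) = (-47 + J)/(J + 2*K)
-D(-209, B(11, -1)) = -(-47 - 209)/(-209 + 2*(-7)) = -(-256)/(-209 - 14) = -(-256)/(-223) = -(-1)*(-256)/223 = -1*256/223 = -256/223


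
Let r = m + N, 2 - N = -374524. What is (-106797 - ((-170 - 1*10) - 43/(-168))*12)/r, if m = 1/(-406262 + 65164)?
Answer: -249847633589/894250486829 ≈ -0.27939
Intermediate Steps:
N = 374526 (N = 2 - 1*(-374524) = 2 + 374524 = 374526)
m = -1/341098 (m = 1/(-341098) = -1/341098 ≈ -2.9317e-6)
r = 127750069547/341098 (r = -1/341098 + 374526 = 127750069547/341098 ≈ 3.7453e+5)
(-106797 - ((-170 - 1*10) - 43/(-168))*12)/r = (-106797 - ((-170 - 1*10) - 43/(-168))*12)/(127750069547/341098) = (-106797 - ((-170 - 10) - 43*(-1/168))*12)*(341098/127750069547) = (-106797 - (-180 + 43/168)*12)*(341098/127750069547) = (-106797 - (-30197)*12/168)*(341098/127750069547) = (-106797 - 1*(-30197/14))*(341098/127750069547) = (-106797 + 30197/14)*(341098/127750069547) = -1464961/14*341098/127750069547 = -249847633589/894250486829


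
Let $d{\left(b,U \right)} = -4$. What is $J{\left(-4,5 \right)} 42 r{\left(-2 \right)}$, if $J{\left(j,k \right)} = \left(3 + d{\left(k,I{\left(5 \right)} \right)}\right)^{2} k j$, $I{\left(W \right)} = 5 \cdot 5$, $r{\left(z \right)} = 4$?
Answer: $-3360$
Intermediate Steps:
$I{\left(W \right)} = 25$
$J{\left(j,k \right)} = j k$ ($J{\left(j,k \right)} = \left(3 - 4\right)^{2} k j = \left(-1\right)^{2} k j = 1 k j = k j = j k$)
$J{\left(-4,5 \right)} 42 r{\left(-2 \right)} = \left(-4\right) 5 \cdot 42 \cdot 4 = \left(-20\right) 42 \cdot 4 = \left(-840\right) 4 = -3360$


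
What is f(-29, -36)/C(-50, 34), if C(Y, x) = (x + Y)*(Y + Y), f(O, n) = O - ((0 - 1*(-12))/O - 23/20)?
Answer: -15913/928000 ≈ -0.017148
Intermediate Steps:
f(O, n) = 23/20 + O - 12/O (f(O, n) = O - ((0 + 12)/O - 23*1/20) = O - (12/O - 23/20) = O - (-23/20 + 12/O) = O + (23/20 - 12/O) = 23/20 + O - 12/O)
C(Y, x) = 2*Y*(Y + x) (C(Y, x) = (Y + x)*(2*Y) = 2*Y*(Y + x))
f(-29, -36)/C(-50, 34) = (23/20 - 29 - 12/(-29))/((2*(-50)*(-50 + 34))) = (23/20 - 29 - 12*(-1/29))/((2*(-50)*(-16))) = (23/20 - 29 + 12/29)/1600 = -15913/580*1/1600 = -15913/928000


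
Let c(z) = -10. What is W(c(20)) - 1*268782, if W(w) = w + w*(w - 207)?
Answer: -266622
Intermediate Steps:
W(w) = w + w*(-207 + w)
W(c(20)) - 1*268782 = -10*(-206 - 10) - 1*268782 = -10*(-216) - 268782 = 2160 - 268782 = -266622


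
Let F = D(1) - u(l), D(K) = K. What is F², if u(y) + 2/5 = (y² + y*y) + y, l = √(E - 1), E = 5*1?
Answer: 1849/25 ≈ 73.960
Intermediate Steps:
E = 5
l = 2 (l = √(5 - 1) = √4 = 2)
u(y) = -⅖ + y + 2*y² (u(y) = -⅖ + ((y² + y*y) + y) = -⅖ + ((y² + y²) + y) = -⅖ + (2*y² + y) = -⅖ + (y + 2*y²) = -⅖ + y + 2*y²)
F = -43/5 (F = 1 - (-⅖ + 2 + 2*2²) = 1 - (-⅖ + 2 + 2*4) = 1 - (-⅖ + 2 + 8) = 1 - 1*48/5 = 1 - 48/5 = -43/5 ≈ -8.6000)
F² = (-43/5)² = 1849/25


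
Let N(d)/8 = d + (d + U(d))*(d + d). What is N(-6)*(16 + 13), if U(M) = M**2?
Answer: -84912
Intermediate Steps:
N(d) = 8*d + 16*d*(d + d**2) (N(d) = 8*(d + (d + d**2)*(d + d)) = 8*(d + (d + d**2)*(2*d)) = 8*(d + 2*d*(d + d**2)) = 8*d + 16*d*(d + d**2))
N(-6)*(16 + 13) = (8*(-6)*(1 + 2*(-6) + 2*(-6)**2))*(16 + 13) = (8*(-6)*(1 - 12 + 2*36))*29 = (8*(-6)*(1 - 12 + 72))*29 = (8*(-6)*61)*29 = -2928*29 = -84912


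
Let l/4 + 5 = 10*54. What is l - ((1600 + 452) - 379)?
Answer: 467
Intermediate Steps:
l = 2140 (l = -20 + 4*(10*54) = -20 + 4*540 = -20 + 2160 = 2140)
l - ((1600 + 452) - 379) = 2140 - ((1600 + 452) - 379) = 2140 - (2052 - 379) = 2140 - 1*1673 = 2140 - 1673 = 467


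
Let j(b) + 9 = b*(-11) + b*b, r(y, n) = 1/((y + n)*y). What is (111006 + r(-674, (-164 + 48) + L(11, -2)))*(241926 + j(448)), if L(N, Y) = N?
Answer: 25510173289648961/525046 ≈ 4.8587e+10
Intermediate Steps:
r(y, n) = 1/(y*(n + y)) (r(y, n) = 1/((n + y)*y) = 1/(y*(n + y)))
j(b) = -9 + b² - 11*b (j(b) = -9 + (b*(-11) + b*b) = -9 + (-11*b + b²) = -9 + (b² - 11*b) = -9 + b² - 11*b)
(111006 + r(-674, (-164 + 48) + L(11, -2)))*(241926 + j(448)) = (111006 + 1/((-674)*(((-164 + 48) + 11) - 674)))*(241926 + (-9 + 448² - 11*448)) = (111006 - 1/(674*((-116 + 11) - 674)))*(241926 + (-9 + 200704 - 4928)) = (111006 - 1/(674*(-105 - 674)))*(241926 + 195767) = (111006 - 1/674/(-779))*437693 = (111006 - 1/674*(-1/779))*437693 = (111006 + 1/525046)*437693 = (58283256277/525046)*437693 = 25510173289648961/525046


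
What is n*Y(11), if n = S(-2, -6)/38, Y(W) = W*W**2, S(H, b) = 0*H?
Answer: 0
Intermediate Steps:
S(H, b) = 0
Y(W) = W**3
n = 0 (n = 0/38 = 0*(1/38) = 0)
n*Y(11) = 0*11**3 = 0*1331 = 0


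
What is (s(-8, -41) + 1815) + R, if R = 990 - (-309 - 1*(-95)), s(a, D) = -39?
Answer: 2980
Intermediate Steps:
R = 1204 (R = 990 - (-309 + 95) = 990 - 1*(-214) = 990 + 214 = 1204)
(s(-8, -41) + 1815) + R = (-39 + 1815) + 1204 = 1776 + 1204 = 2980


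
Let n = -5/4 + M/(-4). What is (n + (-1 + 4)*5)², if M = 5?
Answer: 625/4 ≈ 156.25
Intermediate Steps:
n = -5/2 (n = -5/4 + 5/(-4) = -5*¼ + 5*(-¼) = -5/4 - 5/4 = -5/2 ≈ -2.5000)
(n + (-1 + 4)*5)² = (-5/2 + (-1 + 4)*5)² = (-5/2 + 3*5)² = (-5/2 + 15)² = (25/2)² = 625/4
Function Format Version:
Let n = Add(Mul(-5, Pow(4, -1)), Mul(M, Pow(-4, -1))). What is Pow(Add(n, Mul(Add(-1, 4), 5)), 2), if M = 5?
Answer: Rational(625, 4) ≈ 156.25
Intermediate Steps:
n = Rational(-5, 2) (n = Add(Mul(-5, Pow(4, -1)), Mul(5, Pow(-4, -1))) = Add(Mul(-5, Rational(1, 4)), Mul(5, Rational(-1, 4))) = Add(Rational(-5, 4), Rational(-5, 4)) = Rational(-5, 2) ≈ -2.5000)
Pow(Add(n, Mul(Add(-1, 4), 5)), 2) = Pow(Add(Rational(-5, 2), Mul(Add(-1, 4), 5)), 2) = Pow(Add(Rational(-5, 2), Mul(3, 5)), 2) = Pow(Add(Rational(-5, 2), 15), 2) = Pow(Rational(25, 2), 2) = Rational(625, 4)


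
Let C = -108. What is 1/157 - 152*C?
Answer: 2577313/157 ≈ 16416.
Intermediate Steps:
1/157 - 152*C = 1/157 - 152*(-108) = 1/157 + 16416 = 2577313/157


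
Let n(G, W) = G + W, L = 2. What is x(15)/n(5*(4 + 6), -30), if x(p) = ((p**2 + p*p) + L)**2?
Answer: 51076/5 ≈ 10215.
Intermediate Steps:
x(p) = (2 + 2*p**2)**2 (x(p) = ((p**2 + p*p) + 2)**2 = ((p**2 + p**2) + 2)**2 = (2*p**2 + 2)**2 = (2 + 2*p**2)**2)
x(15)/n(5*(4 + 6), -30) = (4*(1 + 15**2)**2)/(5*(4 + 6) - 30) = (4*(1 + 225)**2)/(5*10 - 30) = (4*226**2)/(50 - 30) = (4*51076)/20 = 204304*(1/20) = 51076/5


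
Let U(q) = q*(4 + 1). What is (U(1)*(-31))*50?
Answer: -7750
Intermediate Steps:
U(q) = 5*q (U(q) = q*5 = 5*q)
(U(1)*(-31))*50 = ((5*1)*(-31))*50 = (5*(-31))*50 = -155*50 = -7750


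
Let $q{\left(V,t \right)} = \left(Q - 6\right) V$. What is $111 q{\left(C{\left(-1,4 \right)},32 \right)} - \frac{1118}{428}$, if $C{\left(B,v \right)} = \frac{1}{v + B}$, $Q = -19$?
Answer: $- \frac{198509}{214} \approx -927.61$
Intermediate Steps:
$C{\left(B,v \right)} = \frac{1}{B + v}$
$q{\left(V,t \right)} = - 25 V$ ($q{\left(V,t \right)} = \left(-19 - 6\right) V = - 25 V$)
$111 q{\left(C{\left(-1,4 \right)},32 \right)} - \frac{1118}{428} = 111 \left(- \frac{25}{-1 + 4}\right) - \frac{1118}{428} = 111 \left(- \frac{25}{3}\right) - \frac{559}{214} = -925 - \frac{559}{214} = - \frac{198509}{214}$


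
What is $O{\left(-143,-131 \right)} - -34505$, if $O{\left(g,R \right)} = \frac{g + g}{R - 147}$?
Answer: $\frac{4796338}{139} \approx 34506.0$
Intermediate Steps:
$O{\left(g,R \right)} = \frac{2 g}{-147 + R}$
$O{\left(-143,-131 \right)} - -34505 = 2 \left(-143\right) \frac{1}{-147 - 131} - -34505 = 2 \left(-143\right) \frac{1}{-278} + 34505 = 2 \left(-143\right) \left(- \frac{1}{278}\right) + 34505 = \frac{143}{139} + 34505 = \frac{4796338}{139}$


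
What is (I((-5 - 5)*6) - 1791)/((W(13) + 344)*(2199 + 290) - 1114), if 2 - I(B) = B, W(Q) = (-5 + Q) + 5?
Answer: -1729/887459 ≈ -0.0019483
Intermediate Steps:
W(Q) = Q
I(B) = 2 - B
(I((-5 - 5)*6) - 1791)/((W(13) + 344)*(2199 + 290) - 1114) = ((2 - (-5 - 5)*6) - 1791)/((13 + 344)*(2199 + 290) - 1114) = ((2 - (-10)*6) - 1791)/(357*2489 - 1114) = ((2 - 1*(-60)) - 1791)/(888573 - 1114) = ((2 + 60) - 1791)/887459 = (62 - 1791)*(1/887459) = -1729*1/887459 = -1729/887459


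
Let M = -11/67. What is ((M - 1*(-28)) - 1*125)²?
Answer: 42380100/4489 ≈ 9440.9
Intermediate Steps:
M = -11/67 (M = -11*1/67 = -11/67 ≈ -0.16418)
((M - 1*(-28)) - 1*125)² = ((-11/67 - 1*(-28)) - 1*125)² = ((-11/67 + 28) - 125)² = (1865/67 - 125)² = (-6510/67)² = 42380100/4489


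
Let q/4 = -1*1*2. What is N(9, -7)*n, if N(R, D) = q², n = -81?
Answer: -5184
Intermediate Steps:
q = -8 (q = 4*(-1*1*2) = 4*(-1*2) = 4*(-2) = -8)
N(R, D) = 64 (N(R, D) = (-8)² = 64)
N(9, -7)*n = 64*(-81) = -5184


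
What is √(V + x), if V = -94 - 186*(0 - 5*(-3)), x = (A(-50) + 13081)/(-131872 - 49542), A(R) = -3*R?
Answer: I*√94917837906698/181414 ≈ 53.704*I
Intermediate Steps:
x = -13231/181414 (x = (-3*(-50) + 13081)/(-131872 - 49542) = (150 + 13081)/(-181414) = 13231*(-1/181414) = -13231/181414 ≈ -0.072933)
V = -2884 (V = -94 - 186*(0 + 15) = -94 - 186*15 = -94 - 2790 = -2884)
√(V + x) = √(-2884 - 13231/181414) = √(-523211207/181414) = I*√94917837906698/181414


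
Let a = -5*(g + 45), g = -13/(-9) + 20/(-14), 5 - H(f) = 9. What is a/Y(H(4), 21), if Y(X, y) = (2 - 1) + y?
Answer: -7090/693 ≈ -10.231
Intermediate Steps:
H(f) = -4 (H(f) = 5 - 1*9 = 5 - 9 = -4)
g = 1/63 (g = -13*(-⅑) + 20*(-1/14) = 13/9 - 10/7 = 1/63 ≈ 0.015873)
Y(X, y) = 1 + y
a = -14180/63 (a = -5*(1/63 + 45) = -5*2836/63 = -14180/63 ≈ -225.08)
a/Y(H(4), 21) = -14180/(63*(1 + 21)) = -14180/63/22 = -14180/63*1/22 = -7090/693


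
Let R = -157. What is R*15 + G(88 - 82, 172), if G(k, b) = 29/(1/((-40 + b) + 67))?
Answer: 3416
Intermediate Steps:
G(k, b) = 783 + 29*b (G(k, b) = 29/(1/(27 + b)) = 29*(27 + b) = 783 + 29*b)
R*15 + G(88 - 82, 172) = -157*15 + (783 + 29*172) = -2355 + (783 + 4988) = -2355 + 5771 = 3416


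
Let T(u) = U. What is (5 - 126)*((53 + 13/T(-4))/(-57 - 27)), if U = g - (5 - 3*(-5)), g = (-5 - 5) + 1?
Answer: 15367/203 ≈ 75.699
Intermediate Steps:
g = -9 (g = -10 + 1 = -9)
U = -29 (U = -9 - (5 - 3*(-5)) = -9 - (5 + 15) = -9 - 1*20 = -9 - 20 = -29)
T(u) = -29
(5 - 126)*((53 + 13/T(-4))/(-57 - 27)) = (5 - 126)*((53 + 13/(-29))/(-57 - 27)) = -121*(53 + 13*(-1/29))/(-84) = -121*(53 - 13/29)*(-1)/84 = -184404*(-1)/(29*84) = -121*(-127/203) = 15367/203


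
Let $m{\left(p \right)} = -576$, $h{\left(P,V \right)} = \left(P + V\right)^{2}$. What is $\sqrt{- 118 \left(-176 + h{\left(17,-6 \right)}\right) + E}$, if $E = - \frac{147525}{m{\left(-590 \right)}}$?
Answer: $\frac{\sqrt{3885765}}{24} \approx 82.135$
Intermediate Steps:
$E = \frac{49175}{192}$ ($E = - \frac{147525}{-576} = \left(-147525\right) \left(- \frac{1}{576}\right) = \frac{49175}{192} \approx 256.12$)
$\sqrt{- 118 \left(-176 + h{\left(17,-6 \right)}\right) + E} = \sqrt{- 118 \left(-176 + \left(17 - 6\right)^{2}\right) + \frac{49175}{192}} = \sqrt{- 118 \left(-176 + 11^{2}\right) + \frac{49175}{192}} = \sqrt{- 118 \left(-176 + 121\right) + \frac{49175}{192}} = \sqrt{\left(-118\right) \left(-55\right) + \frac{49175}{192}} = \sqrt{6490 + \frac{49175}{192}} = \sqrt{\frac{1295255}{192}} = \frac{\sqrt{3885765}}{24}$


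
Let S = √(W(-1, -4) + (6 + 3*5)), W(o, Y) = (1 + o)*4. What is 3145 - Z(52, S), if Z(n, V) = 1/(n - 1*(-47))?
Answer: 311354/99 ≈ 3145.0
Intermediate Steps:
W(o, Y) = 4 + 4*o
S = √21 (S = √((4 + 4*(-1)) + (6 + 3*5)) = √((4 - 4) + (6 + 15)) = √(0 + 21) = √21 ≈ 4.5826)
Z(n, V) = 1/(47 + n) (Z(n, V) = 1/(n + 47) = 1/(47 + n))
3145 - Z(52, S) = 3145 - 1/(47 + 52) = 3145 - 1/99 = 311354/99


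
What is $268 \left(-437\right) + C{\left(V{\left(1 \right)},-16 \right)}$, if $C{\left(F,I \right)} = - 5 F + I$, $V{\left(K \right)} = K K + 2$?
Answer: $-117147$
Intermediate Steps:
$V{\left(K \right)} = 2 + K^{2}$ ($V{\left(K \right)} = K^{2} + 2 = 2 + K^{2}$)
$C{\left(F,I \right)} = I - 5 F$
$268 \left(-437\right) + C{\left(V{\left(1 \right)},-16 \right)} = 268 \left(-437\right) - \left(16 + 5 \left(2 + 1^{2}\right)\right) = -117116 - \left(16 + 5 \left(2 + 1\right)\right) = -117116 - 31 = -117147$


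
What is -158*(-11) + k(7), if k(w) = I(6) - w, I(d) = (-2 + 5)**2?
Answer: 1740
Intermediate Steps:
I(d) = 9 (I(d) = 3**2 = 9)
k(w) = 9 - w
-158*(-11) + k(7) = -158*(-11) + (9 - 1*7) = 1738 + (9 - 7) = 1738 + 2 = 1740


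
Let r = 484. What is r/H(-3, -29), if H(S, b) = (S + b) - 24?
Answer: -121/14 ≈ -8.6429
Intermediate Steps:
H(S, b) = -24 + S + b
r/H(-3, -29) = 484/(-24 - 3 - 29) = 484/(-56) = 484*(-1/56) = -121/14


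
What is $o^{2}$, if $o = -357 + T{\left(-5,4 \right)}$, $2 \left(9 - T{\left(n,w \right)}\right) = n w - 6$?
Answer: $112225$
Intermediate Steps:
$T{\left(n,w \right)} = 12 - \frac{n w}{2}$ ($T{\left(n,w \right)} = 9 - \frac{n w - 6}{2} = 9 - \frac{-6 + n w}{2} = 9 - \left(-3 + \frac{n w}{2}\right) = 12 - \frac{n w}{2}$)
$o = -335$ ($o = -357 + \left(12 - \left(- \frac{5}{2}\right) 4\right) = -357 + \left(12 + 10\right) = -357 + 22 = -335$)
$o^{2} = \left(-335\right)^{2} = 112225$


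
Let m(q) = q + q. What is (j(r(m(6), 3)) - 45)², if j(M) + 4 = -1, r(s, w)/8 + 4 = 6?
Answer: 2500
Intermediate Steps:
m(q) = 2*q
r(s, w) = 16 (r(s, w) = -32 + 8*6 = -32 + 48 = 16)
j(M) = -5 (j(M) = -4 - 1 = -5)
(j(r(m(6), 3)) - 45)² = (-5 - 45)² = (-50)² = 2500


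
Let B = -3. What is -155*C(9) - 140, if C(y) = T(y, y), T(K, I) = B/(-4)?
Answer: -1025/4 ≈ -256.25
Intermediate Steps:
T(K, I) = ¾ (T(K, I) = -3/(-4) = -3*(-¼) = ¾)
C(y) = ¾
-155*C(9) - 140 = -155*¾ - 140 = -465/4 - 140 = -1025/4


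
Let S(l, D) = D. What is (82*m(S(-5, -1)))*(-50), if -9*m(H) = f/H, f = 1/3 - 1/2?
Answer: 2050/27 ≈ 75.926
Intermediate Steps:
f = -1/6 (f = 1*(1/3) - 1*1/2 = 1/3 - 1/2 = -1/6 ≈ -0.16667)
m(H) = 1/(54*H) (m(H) = -(-1)/(54*H) = 1/(54*H))
(82*m(S(-5, -1)))*(-50) = (82*((1/54)/(-1)))*(-50) = (82*((1/54)*(-1)))*(-50) = (82*(-1/54))*(-50) = -41/27*(-50) = 2050/27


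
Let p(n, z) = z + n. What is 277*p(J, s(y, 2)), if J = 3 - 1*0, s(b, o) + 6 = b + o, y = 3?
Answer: 554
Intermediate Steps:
s(b, o) = -6 + b + o (s(b, o) = -6 + (b + o) = -6 + b + o)
J = 3 (J = 3 + 0 = 3)
p(n, z) = n + z
277*p(J, s(y, 2)) = 277*(3 + (-6 + 3 + 2)) = 277*(3 - 1) = 277*2 = 554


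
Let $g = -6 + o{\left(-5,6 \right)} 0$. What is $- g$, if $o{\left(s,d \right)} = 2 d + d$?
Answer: $6$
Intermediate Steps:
$o{\left(s,d \right)} = 3 d$
$g = -6$ ($g = -6 + 3 \cdot 6 \cdot 0 = -6 + 18 \cdot 0 = -6 + 0 = -6$)
$- g = \left(-1\right) \left(-6\right) = 6$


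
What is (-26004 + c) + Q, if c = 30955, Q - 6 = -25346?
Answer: -20389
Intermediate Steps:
Q = -25340 (Q = 6 - 25346 = -25340)
(-26004 + c) + Q = (-26004 + 30955) - 25340 = 4951 - 25340 = -20389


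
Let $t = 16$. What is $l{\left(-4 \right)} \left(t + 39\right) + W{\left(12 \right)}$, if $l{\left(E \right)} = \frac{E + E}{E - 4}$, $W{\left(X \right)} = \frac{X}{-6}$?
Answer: $53$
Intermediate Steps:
$W{\left(X \right)} = - \frac{X}{6}$ ($W{\left(X \right)} = X \left(- \frac{1}{6}\right) = - \frac{X}{6}$)
$l{\left(E \right)} = \frac{2 E}{-4 + E}$
$l{\left(-4 \right)} \left(t + 39\right) + W{\left(12 \right)} = 2 \left(-4\right) \frac{1}{-4 - 4} \left(16 + 39\right) - 2 = 2 \left(-4\right) \frac{1}{-8} \cdot 55 - 2 = 2 \left(-4\right) \left(- \frac{1}{8}\right) 55 - 2 = 1 \cdot 55 - 2 = 55 - 2 = 53$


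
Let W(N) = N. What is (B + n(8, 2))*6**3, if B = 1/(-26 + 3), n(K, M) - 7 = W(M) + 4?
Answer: 64368/23 ≈ 2798.6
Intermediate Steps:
n(K, M) = 11 + M (n(K, M) = 7 + (M + 4) = 7 + (4 + M) = 11 + M)
B = -1/23 (B = 1/(-23) = -1/23 ≈ -0.043478)
(B + n(8, 2))*6**3 = (-1/23 + (11 + 2))*6**3 = (-1/23 + 13)*216 = (298/23)*216 = 64368/23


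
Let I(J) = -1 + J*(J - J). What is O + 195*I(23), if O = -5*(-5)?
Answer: -170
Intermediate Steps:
O = 25
I(J) = -1 (I(J) = -1 + J*0 = -1 + 0 = -1)
O + 195*I(23) = 25 + 195*(-1) = 25 - 195 = -170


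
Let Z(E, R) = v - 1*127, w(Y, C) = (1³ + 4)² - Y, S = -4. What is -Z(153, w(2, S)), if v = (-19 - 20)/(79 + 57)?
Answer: 17311/136 ≈ 127.29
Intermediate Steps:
v = -39/136 ≈ -0.28676
w(Y, C) = 25 - Y (w(Y, C) = (1 + 4)² - Y = 5² - Y = 25 - Y)
Z(E, R) = -17311/136 (Z(E, R) = -39/136 - 1*127 = -39/136 - 127 = -17311/136)
-Z(153, w(2, S)) = -1*(-17311/136) = 17311/136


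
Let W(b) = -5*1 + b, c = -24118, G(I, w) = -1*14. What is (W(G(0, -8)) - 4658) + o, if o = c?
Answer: -28795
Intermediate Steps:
G(I, w) = -14
o = -24118
W(b) = -5 + b
(W(G(0, -8)) - 4658) + o = ((-5 - 14) - 4658) - 24118 = (-19 - 4658) - 24118 = -4677 - 24118 = -28795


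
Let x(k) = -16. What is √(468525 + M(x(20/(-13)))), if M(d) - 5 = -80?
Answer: 15*√2082 ≈ 684.43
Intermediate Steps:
M(d) = -75 (M(d) = 5 - 80 = -75)
√(468525 + M(x(20/(-13)))) = √(468525 - 75) = √468450 = 15*√2082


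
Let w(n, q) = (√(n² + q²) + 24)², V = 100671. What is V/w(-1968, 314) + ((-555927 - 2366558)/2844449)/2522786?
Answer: 51241120049361737392619/2020691129511655204641884 - 604026*√992905/985574403121 ≈ 0.024748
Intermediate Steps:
w(n, q) = (24 + √(n² + q²))²
V/w(-1968, 314) + ((-555927 - 2366558)/2844449)/2522786 = 100671/((24 + √((-1968)² + 314²))²) + ((-555927 - 2366558)/2844449)/2522786 = 100671/((24 + √(3873024 + 98596))²) - 2922485*1/2844449*(1/2522786) = 100671/((24 + √3971620)²) - 2922485/2844449*1/2522786 = 100671/((24 + 2*√992905)²) - 2922485/7175936114914 = 100671/(24 + 2*√992905)² - 2922485/7175936114914 = -2922485/7175936114914 + 100671/(24 + 2*√992905)²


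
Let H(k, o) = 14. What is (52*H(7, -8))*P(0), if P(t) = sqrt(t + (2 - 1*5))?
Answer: 728*I*sqrt(3) ≈ 1260.9*I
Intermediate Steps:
P(t) = sqrt(-3 + t) (P(t) = sqrt(t + (2 - 5)) = sqrt(t - 3) = sqrt(-3 + t))
(52*H(7, -8))*P(0) = (52*14)*sqrt(-3 + 0) = 728*sqrt(-3) = 728*(I*sqrt(3)) = 728*I*sqrt(3)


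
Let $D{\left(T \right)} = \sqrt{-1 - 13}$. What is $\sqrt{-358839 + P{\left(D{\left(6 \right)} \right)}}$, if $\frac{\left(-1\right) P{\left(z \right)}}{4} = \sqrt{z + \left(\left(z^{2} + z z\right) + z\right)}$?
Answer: $\sqrt{-358839 - 4 \cdot 2^{\frac{3}{4}} \sqrt[4]{7} \sqrt{i - \sqrt{14}}} \approx 0.018 - 599.03 i$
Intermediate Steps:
$D{\left(T \right)} = i \sqrt{14}$ ($D{\left(T \right)} = \sqrt{-14} = i \sqrt{14}$)
$P{\left(z \right)} = - 4 \sqrt{2 z + 2 z^{2}}$ ($P{\left(z \right)} = - 4 \sqrt{z + \left(\left(z^{2} + z z\right) + z\right)} = - 4 \sqrt{z + \left(\left(z^{2} + z^{2}\right) + z\right)} = - 4 \sqrt{z + \left(2 z^{2} + z\right)} = - 4 \sqrt{z + \left(z + 2 z^{2}\right)} = - 4 \sqrt{2 z + 2 z^{2}}$)
$\sqrt{-358839 + P{\left(D{\left(6 \right)} \right)}} = \sqrt{-358839 - 4 \sqrt{2} \sqrt{i \sqrt{14} \left(1 + i \sqrt{14}\right)}} = \sqrt{-358839 - 4 \sqrt{2} \sqrt[4]{14} \sqrt{i \left(1 + i \sqrt{14}\right)}} = \sqrt{-358839 - 4 \cdot 2^{\frac{3}{4}} \sqrt[4]{7} \sqrt{i \left(1 + i \sqrt{14}\right)}}$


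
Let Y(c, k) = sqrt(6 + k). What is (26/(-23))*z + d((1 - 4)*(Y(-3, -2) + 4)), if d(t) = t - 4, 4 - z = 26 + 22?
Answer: 638/23 ≈ 27.739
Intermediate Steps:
z = -44 (z = 4 - (26 + 22) = 4 - 1*48 = 4 - 48 = -44)
d(t) = -4 + t
(26/(-23))*z + d((1 - 4)*(Y(-3, -2) + 4)) = (26/(-23))*(-44) + (-4 + (1 - 4)*(sqrt(6 - 2) + 4)) = (26*(-1/23))*(-44) + (-4 - 3*(sqrt(4) + 4)) = -26/23*(-44) + (-4 - 3*(2 + 4)) = 1144/23 + (-4 - 3*6) = 1144/23 + (-4 - 18) = 1144/23 - 22 = 638/23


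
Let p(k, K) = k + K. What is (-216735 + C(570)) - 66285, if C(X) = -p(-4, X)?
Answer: -283586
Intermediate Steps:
p(k, K) = K + k
C(X) = 4 - X (C(X) = -(X - 4) = -(-4 + X) = 4 - X)
(-216735 + C(570)) - 66285 = (-216735 + (4 - 1*570)) - 66285 = (-216735 + (4 - 570)) - 66285 = (-216735 - 566) - 66285 = -217301 - 66285 = -283586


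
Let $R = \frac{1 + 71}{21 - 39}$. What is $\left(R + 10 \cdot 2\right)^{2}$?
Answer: $256$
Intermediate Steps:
$R = -4$ ($R = \frac{72}{-18} = 72 \left(- \frac{1}{18}\right) = -4$)
$\left(R + 10 \cdot 2\right)^{2} = \left(-4 + 10 \cdot 2\right)^{2} = \left(-4 + 20\right)^{2} = 16^{2} = 256$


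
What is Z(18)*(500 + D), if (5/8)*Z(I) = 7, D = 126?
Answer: 35056/5 ≈ 7011.2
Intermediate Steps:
Z(I) = 56/5 (Z(I) = (8/5)*7 = 56/5)
Z(18)*(500 + D) = 56*(500 + 126)/5 = (56/5)*626 = 35056/5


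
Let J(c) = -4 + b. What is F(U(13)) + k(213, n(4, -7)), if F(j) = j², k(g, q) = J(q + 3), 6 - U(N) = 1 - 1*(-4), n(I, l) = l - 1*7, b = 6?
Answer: 3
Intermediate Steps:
n(I, l) = -7 + l (n(I, l) = l - 7 = -7 + l)
J(c) = 2 (J(c) = -4 + 6 = 2)
U(N) = 1 (U(N) = 6 - (1 - 1*(-4)) = 6 - (1 + 4) = 6 - 1*5 = 6 - 5 = 1)
k(g, q) = 2
F(U(13)) + k(213, n(4, -7)) = 1² + 2 = 1 + 2 = 3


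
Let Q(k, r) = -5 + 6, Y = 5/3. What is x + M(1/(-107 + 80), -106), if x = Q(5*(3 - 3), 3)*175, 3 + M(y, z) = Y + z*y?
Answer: 4795/27 ≈ 177.59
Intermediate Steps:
Y = 5/3 (Y = 5*(⅓) = 5/3 ≈ 1.6667)
M(y, z) = -4/3 + y*z (M(y, z) = -3 + (5/3 + z*y) = -3 + (5/3 + y*z) = -4/3 + y*z)
Q(k, r) = 1
x = 175 (x = 1*175 = 175)
x + M(1/(-107 + 80), -106) = 175 + (-4/3 - 106/(-107 + 80)) = 175 + (-4/3 - 106/(-27)) = 175 + (-4/3 - 1/27*(-106)) = 175 + (-4/3 + 106/27) = 175 + 70/27 = 4795/27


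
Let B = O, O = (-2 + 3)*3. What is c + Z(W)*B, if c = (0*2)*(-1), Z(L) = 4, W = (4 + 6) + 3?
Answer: 12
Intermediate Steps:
W = 13 (W = 10 + 3 = 13)
c = 0 (c = 0*(-1) = 0)
O = 3 (O = 1*3 = 3)
B = 3
c + Z(W)*B = 0 + 4*3 = 0 + 12 = 12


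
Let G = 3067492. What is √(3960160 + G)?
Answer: 2*√1756913 ≈ 2651.0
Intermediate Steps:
√(3960160 + G) = √(3960160 + 3067492) = √7027652 = 2*√1756913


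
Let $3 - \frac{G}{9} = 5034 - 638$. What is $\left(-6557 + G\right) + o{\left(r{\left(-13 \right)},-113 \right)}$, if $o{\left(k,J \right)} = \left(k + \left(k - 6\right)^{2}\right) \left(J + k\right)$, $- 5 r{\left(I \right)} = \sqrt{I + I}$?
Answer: $- \frac{1250826}{25} - \frac{31949 i \sqrt{26}}{125} \approx -50033.0 - 1303.3 i$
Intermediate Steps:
$G = -39537$ ($G = 27 - 9 \left(5034 - 638\right) = 27 - 39564 = -39537$)
$r{\left(I \right)} = - \frac{\sqrt{2} \sqrt{I}}{5}$ ($r{\left(I \right)} = - \frac{\sqrt{I + I}}{5} = - \frac{\sqrt{2 I}}{5} = - \frac{\sqrt{2} \sqrt{I}}{5}$)
$o{\left(k,J \right)} = \left(J + k\right) \left(k + \left(-6 + k\right)^{2}\right)$ ($o{\left(k,J \right)} = \left(k + \left(-6 + k\right)^{2}\right) \left(J + k\right) = \left(J + k\right) \left(k + \left(-6 + k\right)^{2}\right)$)
$\left(-6557 + G\right) + o{\left(r{\left(-13 \right)},-113 \right)} = \left(-6557 - 39537\right) + \left(\left(- \frac{\sqrt{2} \sqrt{-13}}{5}\right)^{2} - 113 \left(- \frac{\sqrt{2} \sqrt{-13}}{5}\right) - 113 \left(-6 - \frac{\sqrt{2} \sqrt{-13}}{5}\right)^{2} + - \frac{\sqrt{2} \sqrt{-13}}{5} \left(-6 - \frac{\sqrt{2} \sqrt{-13}}{5}\right)^{2}\right) = -46094 + \left(\left(- \frac{\sqrt{2} i \sqrt{13}}{5}\right)^{2} - 113 \left(- \frac{\sqrt{2} i \sqrt{13}}{5}\right) - 113 \left(-6 - \frac{\sqrt{2} i \sqrt{13}}{5}\right)^{2} + - \frac{\sqrt{2} i \sqrt{13}}{5} \left(-6 - \frac{\sqrt{2} i \sqrt{13}}{5}\right)^{2}\right) = -46094 + \left(\left(- \frac{i \sqrt{26}}{5}\right)^{2} - 113 \left(- \frac{i \sqrt{26}}{5}\right) - 113 \left(-6 - \frac{i \sqrt{26}}{5}\right)^{2} + - \frac{i \sqrt{26}}{5} \left(-6 - \frac{i \sqrt{26}}{5}\right)^{2}\right) = -46094 - \left(\frac{26}{25} + 113 \left(-6 - \frac{i \sqrt{26}}{5}\right)^{2} - \frac{113 i \sqrt{26}}{5} + \frac{i \sqrt{26} \left(-6 - \frac{i \sqrt{26}}{5}\right)^{2}}{5}\right) = - \frac{1152376}{25} - 113 \left(-6 - \frac{i \sqrt{26}}{5}\right)^{2} + \frac{113 i \sqrt{26}}{5} - \frac{i \sqrt{26} \left(-6 - \frac{i \sqrt{26}}{5}\right)^{2}}{5}$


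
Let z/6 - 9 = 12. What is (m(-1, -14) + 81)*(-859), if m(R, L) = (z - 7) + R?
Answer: -170941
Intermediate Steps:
z = 126 (z = 54 + 6*12 = 54 + 72 = 126)
m(R, L) = 119 + R (m(R, L) = (126 - 7) + R = 119 + R)
(m(-1, -14) + 81)*(-859) = ((119 - 1) + 81)*(-859) = (118 + 81)*(-859) = 199*(-859) = -170941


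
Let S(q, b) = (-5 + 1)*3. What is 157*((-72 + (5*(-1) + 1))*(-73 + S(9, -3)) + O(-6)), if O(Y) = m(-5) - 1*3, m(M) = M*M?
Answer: 1017674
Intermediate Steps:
S(q, b) = -12 (S(q, b) = -4*3 = -12)
m(M) = M²
O(Y) = 22 (O(Y) = (-5)² - 1*3 = 25 - 3 = 22)
157*((-72 + (5*(-1) + 1))*(-73 + S(9, -3)) + O(-6)) = 157*((-72 + (5*(-1) + 1))*(-73 - 12) + 22) = 157*((-72 + (-5 + 1))*(-85) + 22) = 157*((-72 - 4)*(-85) + 22) = 157*(-76*(-85) + 22) = 157*(6460 + 22) = 157*6482 = 1017674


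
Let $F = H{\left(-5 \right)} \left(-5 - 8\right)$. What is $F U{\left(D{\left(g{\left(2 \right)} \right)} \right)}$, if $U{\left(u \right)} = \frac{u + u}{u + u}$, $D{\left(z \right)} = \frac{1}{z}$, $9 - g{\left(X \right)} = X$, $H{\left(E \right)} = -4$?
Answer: $52$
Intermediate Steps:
$g{\left(X \right)} = 9 - X$
$F = 52$ ($F = - 4 \left(-5 - 8\right) = \left(-4\right) \left(-13\right) = 52$)
$U{\left(u \right)} = 1$ ($U{\left(u \right)} = \frac{2 u}{2 u} = 2 u \frac{1}{2 u} = 1$)
$F U{\left(D{\left(g{\left(2 \right)} \right)} \right)} = 52 \cdot 1 = 52$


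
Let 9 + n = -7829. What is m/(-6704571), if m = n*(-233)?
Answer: -1826254/6704571 ≈ -0.27239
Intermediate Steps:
n = -7838 (n = -9 - 7829 = -7838)
m = 1826254 (m = -7838*(-233) = 1826254)
m/(-6704571) = 1826254/(-6704571) = 1826254*(-1/6704571) = -1826254/6704571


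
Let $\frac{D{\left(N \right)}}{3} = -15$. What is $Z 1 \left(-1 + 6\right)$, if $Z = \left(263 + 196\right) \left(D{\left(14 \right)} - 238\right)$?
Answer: $-649485$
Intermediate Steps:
$D{\left(N \right)} = -45$ ($D{\left(N \right)} = 3 \left(-15\right) = -45$)
$Z = -129897$ ($Z = \left(263 + 196\right) \left(-45 - 238\right) = 459 \left(-283\right) = -129897$)
$Z 1 \left(-1 + 6\right) = - 129897 \cdot 1 \left(-1 + 6\right) = - 129897 \cdot 1 \cdot 5 = \left(-129897\right) 5 = -649485$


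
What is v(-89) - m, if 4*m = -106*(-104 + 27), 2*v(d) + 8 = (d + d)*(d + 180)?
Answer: -20287/2 ≈ -10144.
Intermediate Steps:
v(d) = -4 + d*(180 + d) (v(d) = -4 + ((d + d)*(d + 180))/2 = -4 + ((2*d)*(180 + d))/2 = -4 + (2*d*(180 + d))/2 = -4 + d*(180 + d))
m = 4081/2 (m = (-106*(-104 + 27))/4 = (-106*(-77))/4 = (¼)*8162 = 4081/2 ≈ 2040.5)
v(-89) - m = (-4 + (-89)² + 180*(-89)) - 1*4081/2 = (-4 + 7921 - 16020) - 4081/2 = -8103 - 4081/2 = -20287/2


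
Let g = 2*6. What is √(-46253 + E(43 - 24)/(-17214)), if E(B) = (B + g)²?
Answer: I*√13705788573042/17214 ≈ 215.07*I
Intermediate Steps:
g = 12
E(B) = (12 + B)² (E(B) = (B + 12)² = (12 + B)²)
√(-46253 + E(43 - 24)/(-17214)) = √(-46253 + (12 + (43 - 24))²/(-17214)) = √(-46253 + (12 + 19)²*(-1/17214)) = √(-46253 + 31²*(-1/17214)) = √(-46253 + 961*(-1/17214)) = √(-46253 - 961/17214) = √(-796200103/17214) = I*√13705788573042/17214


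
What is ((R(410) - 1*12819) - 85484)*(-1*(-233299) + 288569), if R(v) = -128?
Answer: -51367989108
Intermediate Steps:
((R(410) - 1*12819) - 85484)*(-1*(-233299) + 288569) = ((-128 - 1*12819) - 85484)*(-1*(-233299) + 288569) = ((-128 - 12819) - 85484)*(233299 + 288569) = (-12947 - 85484)*521868 = -98431*521868 = -51367989108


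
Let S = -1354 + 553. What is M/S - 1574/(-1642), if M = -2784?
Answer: 972017/219207 ≈ 4.4342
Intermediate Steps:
S = -801
M/S - 1574/(-1642) = -2784/(-801) - 1574/(-1642) = -2784*(-1/801) - 1574*(-1/1642) = 928/267 + 787/821 = 972017/219207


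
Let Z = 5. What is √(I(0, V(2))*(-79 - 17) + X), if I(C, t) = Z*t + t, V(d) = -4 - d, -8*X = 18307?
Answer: √18682/4 ≈ 34.171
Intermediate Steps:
X = -18307/8 (X = -⅛*18307 = -18307/8 ≈ -2288.4)
I(C, t) = 6*t (I(C, t) = 5*t + t = 6*t)
√(I(0, V(2))*(-79 - 17) + X) = √((6*(-4 - 1*2))*(-79 - 17) - 18307/8) = √((6*(-4 - 2))*(-96) - 18307/8) = √((6*(-6))*(-96) - 18307/8) = √(-36*(-96) - 18307/8) = √(3456 - 18307/8) = √(9341/8) = √18682/4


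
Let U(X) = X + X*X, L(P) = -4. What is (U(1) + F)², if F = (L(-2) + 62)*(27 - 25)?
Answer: 13924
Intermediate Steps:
U(X) = X + X²
F = 116 (F = (-4 + 62)*(27 - 25) = 58*2 = 116)
(U(1) + F)² = (1*(1 + 1) + 116)² = (1*2 + 116)² = (2 + 116)² = 118² = 13924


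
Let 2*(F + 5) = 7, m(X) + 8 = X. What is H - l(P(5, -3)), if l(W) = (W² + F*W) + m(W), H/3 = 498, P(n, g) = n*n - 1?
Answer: 938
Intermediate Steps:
m(X) = -8 + X
F = -3/2 (F = -5 + (½)*7 = -5 + 7/2 = -3/2 ≈ -1.5000)
P(n, g) = -1 + n² (P(n, g) = n² - 1 = -1 + n²)
H = 1494 (H = 3*498 = 1494)
l(W) = -8 + W² - W/2 (l(W) = (W² - 3*W/2) + (-8 + W) = -8 + W² - W/2)
H - l(P(5, -3)) = 1494 - (-8 + (-1 + 5²)² - (-1 + 5²)/2) = 1494 - (-8 + (-1 + 25)² - (-1 + 25)/2) = 1494 - (-8 + 24² - ½*24) = 1494 - (-8 + 576 - 12) = 1494 - 1*556 = 1494 - 556 = 938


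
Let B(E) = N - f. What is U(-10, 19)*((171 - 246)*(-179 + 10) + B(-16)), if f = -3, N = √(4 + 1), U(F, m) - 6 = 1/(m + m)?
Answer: 1451631/19 + 229*√5/38 ≈ 76415.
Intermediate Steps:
U(F, m) = 6 + 1/(2*m) (U(F, m) = 6 + 1/(m + m) = 6 + 1/(2*m))
N = √5 ≈ 2.2361
B(E) = 3 + √5 (B(E) = √5 - 1*(-3) = √5 + 3 = 3 + √5)
U(-10, 19)*((171 - 246)*(-179 + 10) + B(-16)) = (6 + (½)/19)*((171 - 246)*(-179 + 10) + (3 + √5)) = (6 + (½)*(1/19))*(-75*(-169) + (3 + √5)) = (6 + 1/38)*(12675 + (3 + √5)) = 229*(12678 + √5)/38 = 1451631/19 + 229*√5/38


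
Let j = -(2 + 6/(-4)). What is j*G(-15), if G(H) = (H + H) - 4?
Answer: 17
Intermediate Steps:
G(H) = -4 + 2*H (G(H) = 2*H - 4 = -4 + 2*H)
j = -½ (j = -(2 - ¼*6) = -(2 - 3/2) = -1*½ = -½ ≈ -0.50000)
j*G(-15) = -(-4 + 2*(-15))/2 = -(-4 - 30)/2 = -½*(-34) = 17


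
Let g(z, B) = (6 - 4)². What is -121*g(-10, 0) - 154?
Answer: -638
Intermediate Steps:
g(z, B) = 4 (g(z, B) = 2² = 4)
-121*g(-10, 0) - 154 = -121*4 - 154 = -484 - 154 = -638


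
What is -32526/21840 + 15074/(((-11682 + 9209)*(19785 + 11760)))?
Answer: -6506943613/4368603960 ≈ -1.4895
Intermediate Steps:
-32526/21840 + 15074/(((-11682 + 9209)*(19785 + 11760))) = -32526*1/21840 + 15074/((-2473*31545)) = -417/280 + 15074/(-78010785) = -417/280 + 15074*(-1/78010785) = -417/280 - 15074/78010785 = -6506943613/4368603960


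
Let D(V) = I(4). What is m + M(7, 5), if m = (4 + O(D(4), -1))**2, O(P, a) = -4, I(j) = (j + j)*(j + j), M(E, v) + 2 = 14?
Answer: 12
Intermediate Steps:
M(E, v) = 12 (M(E, v) = -2 + 14 = 12)
I(j) = 4*j**2 (I(j) = (2*j)*(2*j) = 4*j**2)
D(V) = 64 (D(V) = 4*4**2 = 4*16 = 64)
m = 0 (m = (4 - 4)**2 = 0**2 = 0)
m + M(7, 5) = 0 + 12 = 12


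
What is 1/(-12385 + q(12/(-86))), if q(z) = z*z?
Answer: -1849/22899829 ≈ -8.0743e-5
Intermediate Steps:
q(z) = z²
1/(-12385 + q(12/(-86))) = 1/(-12385 + (12/(-86))²) = 1/(-12385 + (12*(-1/86))²) = 1/(-12385 + (-6/43)²) = 1/(-12385 + 36/1849) = 1/(-22899829/1849) = -1849/22899829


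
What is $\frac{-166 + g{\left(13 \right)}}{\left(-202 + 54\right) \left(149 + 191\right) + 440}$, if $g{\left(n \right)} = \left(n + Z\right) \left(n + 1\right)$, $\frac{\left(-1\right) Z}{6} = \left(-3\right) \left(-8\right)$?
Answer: $\frac{50}{1247} \approx 0.040096$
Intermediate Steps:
$Z = -144$ ($Z = - 6 \left(\left(-3\right) \left(-8\right)\right) = \left(-6\right) 24 = -144$)
$g{\left(n \right)} = \left(1 + n\right) \left(-144 + n\right)$ ($g{\left(n \right)} = \left(n - 144\right) \left(n + 1\right) = \left(-144 + n\right) \left(1 + n\right) = \left(1 + n\right) \left(-144 + n\right)$)
$\frac{-166 + g{\left(13 \right)}}{\left(-202 + 54\right) \left(149 + 191\right) + 440} = \frac{-166 - \left(2003 - 169\right)}{\left(-202 + 54\right) \left(149 + 191\right) + 440} = \frac{-166 - 1834}{\left(-148\right) 340 + 440} = \frac{-166 - 1834}{-50320 + 440} = - \frac{2000}{-49880} = \left(-2000\right) \left(- \frac{1}{49880}\right) = \frac{50}{1247}$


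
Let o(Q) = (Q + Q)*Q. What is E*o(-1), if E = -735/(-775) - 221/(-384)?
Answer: 90703/29760 ≈ 3.0478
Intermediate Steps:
o(Q) = 2*Q**2 (o(Q) = (2*Q)*Q = 2*Q**2)
E = 90703/59520 (E = -735*(-1/775) - 221*(-1/384) = 147/155 + 221/384 = 90703/59520 ≈ 1.5239)
E*o(-1) = 90703*(2*(-1)**2)/59520 = 90703*(2*1)/59520 = (90703/59520)*2 = 90703/29760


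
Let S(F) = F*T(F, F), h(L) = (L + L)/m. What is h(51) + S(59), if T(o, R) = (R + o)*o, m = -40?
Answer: 8215109/20 ≈ 4.1076e+5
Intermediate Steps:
T(o, R) = o*(R + o)
h(L) = -L/20 (h(L) = (L + L)/(-40) = (2*L)*(-1/40) = -L/20)
S(F) = 2*F**3 (S(F) = F*(F*(F + F)) = F*(F*(2*F)) = F*(2*F**2) = 2*F**3)
h(51) + S(59) = -1/20*51 + 2*59**3 = -51/20 + 2*205379 = -51/20 + 410758 = 8215109/20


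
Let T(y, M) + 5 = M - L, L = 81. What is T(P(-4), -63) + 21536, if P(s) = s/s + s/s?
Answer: 21387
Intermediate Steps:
P(s) = 2 (P(s) = 1 + 1 = 2)
T(y, M) = -86 + M (T(y, M) = -5 + (M - 1*81) = -5 + (M - 81) = -5 + (-81 + M) = -86 + M)
T(P(-4), -63) + 21536 = (-86 - 63) + 21536 = -149 + 21536 = 21387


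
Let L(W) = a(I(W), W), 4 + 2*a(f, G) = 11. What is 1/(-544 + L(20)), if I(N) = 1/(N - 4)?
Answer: -2/1081 ≈ -0.0018501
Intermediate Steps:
I(N) = 1/(-4 + N)
a(f, G) = 7/2 (a(f, G) = -2 + (½)*11 = -2 + 11/2 = 7/2)
L(W) = 7/2
1/(-544 + L(20)) = 1/(-544 + 7/2) = 1/(-1081/2) = -2/1081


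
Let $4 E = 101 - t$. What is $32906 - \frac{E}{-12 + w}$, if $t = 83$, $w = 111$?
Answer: $\frac{723931}{22} \approx 32906.0$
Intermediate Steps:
$E = \frac{9}{2}$ ($E = \frac{101 - 83}{4} = \frac{1}{4} \cdot 18 = \frac{9}{2} \approx 4.5$)
$32906 - \frac{E}{-12 + w} = 32906 - \frac{9}{2 \left(-12 + 111\right)} = 32906 - \frac{9}{2 \cdot 99} = 32906 - \frac{9}{2} \cdot \frac{1}{99} = 32906 - \frac{1}{22} = \frac{723931}{22}$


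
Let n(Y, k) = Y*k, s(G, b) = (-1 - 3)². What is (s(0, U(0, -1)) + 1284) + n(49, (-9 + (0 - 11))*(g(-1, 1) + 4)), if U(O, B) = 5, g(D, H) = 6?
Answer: -8500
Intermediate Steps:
s(G, b) = 16 (s(G, b) = (-4)² = 16)
(s(0, U(0, -1)) + 1284) + n(49, (-9 + (0 - 11))*(g(-1, 1) + 4)) = (16 + 1284) + 49*((-9 + (0 - 11))*(6 + 4)) = 1300 + 49*((-9 - 11)*10) = 1300 + 49*(-20*10) = 1300 + 49*(-200) = 1300 - 9800 = -8500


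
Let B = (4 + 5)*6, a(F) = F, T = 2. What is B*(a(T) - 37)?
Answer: -1890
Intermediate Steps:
B = 54 (B = 9*6 = 54)
B*(a(T) - 37) = 54*(2 - 37) = 54*(-35) = -1890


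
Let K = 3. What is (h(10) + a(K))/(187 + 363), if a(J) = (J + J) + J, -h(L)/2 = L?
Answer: -1/50 ≈ -0.020000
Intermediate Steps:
h(L) = -2*L
a(J) = 3*J (a(J) = 2*J + J = 3*J)
(h(10) + a(K))/(187 + 363) = (-2*10 + 3*3)/(187 + 363) = (-20 + 9)/550 = -11*1/550 = -1/50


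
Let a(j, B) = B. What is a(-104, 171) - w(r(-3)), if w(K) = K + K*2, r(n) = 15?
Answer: 126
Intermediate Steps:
w(K) = 3*K (w(K) = K + 2*K = 3*K)
a(-104, 171) - w(r(-3)) = 171 - 3*15 = 171 - 1*45 = 171 - 45 = 126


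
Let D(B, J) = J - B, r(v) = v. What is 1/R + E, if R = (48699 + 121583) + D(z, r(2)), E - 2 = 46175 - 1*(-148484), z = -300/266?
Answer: 4408667144575/22647922 ≈ 1.9466e+5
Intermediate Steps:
z = -150/133 (z = -300*1/266 = -150/133 ≈ -1.1278)
E = 194661 (E = 2 + (46175 - 1*(-148484)) = 2 + (46175 + 148484) = 2 + 194659 = 194661)
R = 22647922/133 (R = (48699 + 121583) + (2 - 1*(-150/133)) = 170282 + (2 + 150/133) = 170282 + 416/133 = 22647922/133 ≈ 1.7029e+5)
1/R + E = 1/(22647922/133) + 194661 = 133/22647922 + 194661 = 4408667144575/22647922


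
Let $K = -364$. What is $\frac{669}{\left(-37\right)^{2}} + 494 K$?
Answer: $- \frac{246167435}{1369} \approx -1.7982 \cdot 10^{5}$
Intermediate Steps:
$\frac{669}{\left(-37\right)^{2}} + 494 K = \frac{669}{\left(-37\right)^{2}} + 494 \left(-364\right) = \frac{669}{1369} - 179816 = - \frac{246167435}{1369}$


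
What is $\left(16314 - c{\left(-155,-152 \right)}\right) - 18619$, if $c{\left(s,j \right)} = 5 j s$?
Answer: $-120105$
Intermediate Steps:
$c{\left(s,j \right)} = 5 j s$
$\left(16314 - c{\left(-155,-152 \right)}\right) - 18619 = \left(16314 - 5 \left(-152\right) \left(-155\right)\right) - 18619 = \left(16314 - 117800\right) - 18619 = -101486 - 18619 = -120105$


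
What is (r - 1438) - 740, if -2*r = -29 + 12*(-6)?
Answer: -4255/2 ≈ -2127.5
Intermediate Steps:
r = 101/2 (r = -(-29 + 12*(-6))/2 = -(-29 - 72)/2 = -½*(-101) = 101/2 ≈ 50.500)
(r - 1438) - 740 = (101/2 - 1438) - 740 = -2775/2 - 740 = -4255/2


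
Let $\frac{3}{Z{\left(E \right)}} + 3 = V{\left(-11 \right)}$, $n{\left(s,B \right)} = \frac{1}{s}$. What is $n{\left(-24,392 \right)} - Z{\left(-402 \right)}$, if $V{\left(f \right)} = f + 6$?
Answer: $\frac{1}{3} \approx 0.33333$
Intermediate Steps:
$V{\left(f \right)} = 6 + f$
$Z{\left(E \right)} = - \frac{3}{8}$ ($Z{\left(E \right)} = \frac{3}{-3 + \left(6 - 11\right)} = \frac{3}{-3 - 5} = \frac{3}{-8} = 3 \left(- \frac{1}{8}\right) = - \frac{3}{8}$)
$n{\left(-24,392 \right)} - Z{\left(-402 \right)} = \frac{1}{-24} - - \frac{3}{8} = - \frac{1}{24} + \frac{3}{8} = \frac{1}{3}$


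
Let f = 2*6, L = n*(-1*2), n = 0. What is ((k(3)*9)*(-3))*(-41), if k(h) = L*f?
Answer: 0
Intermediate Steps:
L = 0 (L = 0*(-1*2) = 0*(-2) = 0)
f = 12
k(h) = 0 (k(h) = 0*12 = 0)
((k(3)*9)*(-3))*(-41) = ((0*9)*(-3))*(-41) = (0*(-3))*(-41) = 0*(-41) = 0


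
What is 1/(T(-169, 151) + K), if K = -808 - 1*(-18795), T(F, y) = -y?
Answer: 1/17836 ≈ 5.6066e-5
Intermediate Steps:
K = 17987 (K = -808 + 18795 = 17987)
1/(T(-169, 151) + K) = 1/(-1*151 + 17987) = 1/(-151 + 17987) = 1/17836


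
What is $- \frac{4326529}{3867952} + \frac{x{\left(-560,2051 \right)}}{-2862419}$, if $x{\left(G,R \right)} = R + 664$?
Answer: $- \frac{12394840303331}{11071699295888} \approx -1.1195$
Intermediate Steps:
$x{\left(G,R \right)} = 664 + R$
$- \frac{4326529}{3867952} + \frac{x{\left(-560,2051 \right)}}{-2862419} = - \frac{4326529}{3867952} + \frac{664 + 2051}{-2862419} = \left(-4326529\right) \frac{1}{3867952} + 2715 \left(- \frac{1}{2862419}\right) = - \frac{4326529}{3867952} - \frac{2715}{2862419} = - \frac{12394840303331}{11071699295888}$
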